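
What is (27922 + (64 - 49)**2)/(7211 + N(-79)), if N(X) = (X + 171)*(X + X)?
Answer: -28147/7325 ≈ -3.8426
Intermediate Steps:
N(X) = 2*X*(171 + X) (N(X) = (171 + X)*(2*X) = 2*X*(171 + X))
(27922 + (64 - 49)**2)/(7211 + N(-79)) = (27922 + (64 - 49)**2)/(7211 + 2*(-79)*(171 - 79)) = (27922 + 15**2)/(7211 + 2*(-79)*92) = (27922 + 225)/(7211 - 14536) = 28147/(-7325) = 28147*(-1/7325) = -28147/7325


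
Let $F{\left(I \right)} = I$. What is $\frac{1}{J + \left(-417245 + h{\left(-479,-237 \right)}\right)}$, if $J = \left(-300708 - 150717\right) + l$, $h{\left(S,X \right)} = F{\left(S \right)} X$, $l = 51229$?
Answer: $- \frac{1}{703918} \approx -1.4206 \cdot 10^{-6}$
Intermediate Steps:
$h{\left(S,X \right)} = S X$
$J = -400196$ ($J = \left(-300708 - 150717\right) + 51229 = -451425 + 51229 = -400196$)
$\frac{1}{J + \left(-417245 + h{\left(-479,-237 \right)}\right)} = \frac{1}{-400196 - 303722} = \frac{1}{-703918} = - \frac{1}{703918}$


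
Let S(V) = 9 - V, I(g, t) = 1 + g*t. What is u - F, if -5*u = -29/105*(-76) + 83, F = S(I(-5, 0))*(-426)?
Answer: 1778281/525 ≈ 3387.2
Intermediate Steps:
F = -3408 (F = (9 - (1 - 5*0))*(-426) = (9 - (1 + 0))*(-426) = (9 - 1*1)*(-426) = (9 - 1)*(-426) = 8*(-426) = -3408)
u = -10919/525 (u = -(-29/105*(-76) + 83)/5 = -(2204/105 + 83)/5 = -⅕*10919/105 = -10919/525 ≈ -20.798)
u - F = -10919/525 - 1*(-3408) = -10919/525 + 3408 = 1778281/525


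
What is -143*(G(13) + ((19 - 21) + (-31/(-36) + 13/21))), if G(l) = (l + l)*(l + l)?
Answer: -24341603/252 ≈ -96594.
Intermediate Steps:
G(l) = 4*l² (G(l) = (2*l)*(2*l) = 4*l²)
-143*(G(13) + ((19 - 21) + (-31/(-36) + 13/21))) = -143*(4*13² + ((19 - 21) + (-31/(-36) + 13/21))) = -143*(4*169 + (-2 + (-31*(-1/36) + 13*(1/21)))) = -143*(676 + (-2 + (31/36 + 13/21))) = -143*(676 + (-2 + 373/252)) = -143*(676 - 131/252) = -143*170221/252 = -24341603/252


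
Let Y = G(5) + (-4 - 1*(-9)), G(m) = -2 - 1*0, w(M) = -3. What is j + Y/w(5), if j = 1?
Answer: 0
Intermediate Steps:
G(m) = -2 (G(m) = -2 + 0 = -2)
Y = 3 (Y = -2 + (-4 - 1*(-9)) = -2 + (-4 + 9) = -2 + 5 = 3)
j + Y/w(5) = 1 + 3/(-3) = 1 - ⅓*3 = 1 - 1 = 0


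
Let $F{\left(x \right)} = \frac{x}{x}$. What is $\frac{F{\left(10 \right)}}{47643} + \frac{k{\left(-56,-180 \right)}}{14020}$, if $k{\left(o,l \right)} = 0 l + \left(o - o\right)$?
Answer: $\frac{1}{47643} \approx 2.0989 \cdot 10^{-5}$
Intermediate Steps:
$F{\left(x \right)} = 1$
$k{\left(o,l \right)} = 0$ ($k{\left(o,l \right)} = 0 + 0 = 0$)
$\frac{F{\left(10 \right)}}{47643} + \frac{k{\left(-56,-180 \right)}}{14020} = 1 \cdot \frac{1}{47643} + \frac{0}{14020} = 1 \cdot \frac{1}{47643} + 0 \cdot \frac{1}{14020} = \frac{1}{47643} + 0 = \frac{1}{47643}$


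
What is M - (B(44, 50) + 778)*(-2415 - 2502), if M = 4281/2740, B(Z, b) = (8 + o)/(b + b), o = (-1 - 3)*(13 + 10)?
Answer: 52351772769/13700 ≈ 3.8213e+6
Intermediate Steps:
o = -92 (o = -4*23 = -92)
B(Z, b) = -42/b (B(Z, b) = (8 - 92)/(b + b) = -84*1/(2*b) = -42/b)
M = 4281/2740 (M = 4281*(1/2740) = 4281/2740 ≈ 1.5624)
M - (B(44, 50) + 778)*(-2415 - 2502) = 4281/2740 - (-42/50 + 778)*(-2415 - 2502) = 4281/2740 - (-42*1/50 + 778)*(-4917) = 4281/2740 - (-21/25 + 778)*(-4917) = 4281/2740 - 19429*(-4917)/25 = 4281/2740 - 1*(-95532393/25) = 4281/2740 + 95532393/25 = 52351772769/13700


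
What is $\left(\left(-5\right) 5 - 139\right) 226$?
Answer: $-37064$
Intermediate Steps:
$\left(\left(-5\right) 5 - 139\right) 226 = \left(-25 - 139\right) 226 = \left(-164\right) 226 = -37064$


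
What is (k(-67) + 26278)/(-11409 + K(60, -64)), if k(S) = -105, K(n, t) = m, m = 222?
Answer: -26173/11187 ≈ -2.3396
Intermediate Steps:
K(n, t) = 222
(k(-67) + 26278)/(-11409 + K(60, -64)) = (-105 + 26278)/(-11409 + 222) = 26173/(-11187) = 26173*(-1/11187) = -26173/11187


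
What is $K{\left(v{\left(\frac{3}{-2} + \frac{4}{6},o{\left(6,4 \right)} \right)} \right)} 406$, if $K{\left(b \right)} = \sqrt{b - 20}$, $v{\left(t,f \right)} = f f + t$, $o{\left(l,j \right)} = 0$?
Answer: $\frac{1015 i \sqrt{30}}{3} \approx 1853.1 i$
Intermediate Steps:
$v{\left(t,f \right)} = t + f^{2}$ ($v{\left(t,f \right)} = f^{2} + t = t + f^{2}$)
$K{\left(b \right)} = \sqrt{-20 + b}$
$K{\left(v{\left(\frac{3}{-2} + \frac{4}{6},o{\left(6,4 \right)} \right)} \right)} 406 = \sqrt{-20 + \left(\left(\frac{3}{-2} + \frac{4}{6}\right) + 0^{2}\right)} 406 = \sqrt{-20 + \left(\left(3 \left(- \frac{1}{2}\right) + 4 \cdot \frac{1}{6}\right) + 0\right)} 406 = \sqrt{-20 + \left(\left(- \frac{3}{2} + \frac{2}{3}\right) + 0\right)} 406 = \sqrt{-20 + \left(- \frac{5}{6} + 0\right)} 406 = \sqrt{-20 - \frac{5}{6}} \cdot 406 = \sqrt{- \frac{125}{6}} \cdot 406 = \frac{5 i \sqrt{30}}{6} \cdot 406 = \frac{1015 i \sqrt{30}}{3}$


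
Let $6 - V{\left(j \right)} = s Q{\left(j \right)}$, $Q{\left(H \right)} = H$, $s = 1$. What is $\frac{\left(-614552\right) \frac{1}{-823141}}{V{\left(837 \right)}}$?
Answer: $- \frac{614552}{684030171} \approx -0.00089843$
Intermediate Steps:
$V{\left(j \right)} = 6 - j$ ($V{\left(j \right)} = 6 - 1 j = 6 - j$)
$\frac{\left(-614552\right) \frac{1}{-823141}}{V{\left(837 \right)}} = \frac{\left(-614552\right) \frac{1}{-823141}}{6 - 837} = \frac{\left(-614552\right) \left(- \frac{1}{823141}\right)}{6 - 837} = \frac{614552}{823141 \left(-831\right)} = \frac{614552}{823141} \left(- \frac{1}{831}\right) = - \frac{614552}{684030171}$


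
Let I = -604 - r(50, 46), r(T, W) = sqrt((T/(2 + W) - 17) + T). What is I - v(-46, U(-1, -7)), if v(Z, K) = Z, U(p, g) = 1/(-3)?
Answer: -558 - sqrt(4902)/12 ≈ -563.83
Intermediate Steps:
U(p, g) = -1/3 (U(p, g) = 1*(-1/3) = -1/3)
r(T, W) = sqrt(-17 + T + T/(2 + W)) (r(T, W) = sqrt((T/(2 + W) - 17) + T) = sqrt((-17 + T/(2 + W)) + T) = sqrt(-17 + T + T/(2 + W)))
I = -604 - sqrt(4902)/12 (I = -604 - sqrt((50 + (-17 + 50)*(2 + 46))/(2 + 46)) = -604 - sqrt((50 + 33*48)/48) = -604 - sqrt((50 + 1584)/48) = -604 - sqrt((1/48)*1634) = -604 - sqrt(817/24) = -604 - sqrt(4902)/12 ≈ -609.83)
I - v(-46, U(-1, -7)) = (-604 - sqrt(4902)/12) - 1*(-46) = (-604 - sqrt(4902)/12) + 46 = -558 - sqrt(4902)/12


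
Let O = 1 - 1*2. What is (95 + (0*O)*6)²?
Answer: 9025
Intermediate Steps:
O = -1 (O = 1 - 2 = -1)
(95 + (0*O)*6)² = (95 + (0*(-1))*6)² = (95 + 0*6)² = (95 + 0)² = 95² = 9025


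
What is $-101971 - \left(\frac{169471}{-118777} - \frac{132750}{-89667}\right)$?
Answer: $- \frac{2943171249778}{28862811} \approx -1.0197 \cdot 10^{5}$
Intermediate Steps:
$-101971 - \left(\frac{169471}{-118777} - \frac{132750}{-89667}\right) = -101971 - \left(169471 \left(- \frac{1}{118777}\right) - - \frac{14750}{9963}\right) = -101971 - \left(- \frac{169471}{118777} + \frac{14750}{9963}\right) = -101971 - \frac{1549297}{28862811} = - \frac{2943171249778}{28862811}$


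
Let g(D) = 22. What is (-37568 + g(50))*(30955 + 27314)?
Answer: -2187767874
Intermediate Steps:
(-37568 + g(50))*(30955 + 27314) = (-37568 + 22)*(30955 + 27314) = -37546*58269 = -2187767874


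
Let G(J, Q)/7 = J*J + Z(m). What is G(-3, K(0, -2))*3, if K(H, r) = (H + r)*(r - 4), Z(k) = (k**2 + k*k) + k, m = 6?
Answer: 1827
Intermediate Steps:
Z(k) = k + 2*k**2 (Z(k) = (k**2 + k**2) + k = 2*k**2 + k = k + 2*k**2)
K(H, r) = (-4 + r)*(H + r) (K(H, r) = (H + r)*(-4 + r) = (-4 + r)*(H + r))
G(J, Q) = 546 + 7*J**2 (G(J, Q) = 7*(J*J + 6*(1 + 2*6)) = 7*(J**2 + 6*(1 + 12)) = 7*(J**2 + 6*13) = 7*(J**2 + 78) = 7*(78 + J**2) = 546 + 7*J**2)
G(-3, K(0, -2))*3 = (546 + 7*(-3)**2)*3 = (546 + 7*9)*3 = (546 + 63)*3 = 609*3 = 1827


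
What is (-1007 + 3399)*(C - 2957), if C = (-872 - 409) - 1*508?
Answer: -11352432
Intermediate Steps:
C = -1789 (C = -1281 - 508 = -1789)
(-1007 + 3399)*(C - 2957) = (-1007 + 3399)*(-1789 - 2957) = 2392*(-4746) = -11352432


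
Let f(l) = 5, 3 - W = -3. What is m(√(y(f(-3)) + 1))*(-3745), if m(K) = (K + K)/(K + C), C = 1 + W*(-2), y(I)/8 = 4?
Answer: 11235/4 + 3745*√33/4 ≈ 8187.1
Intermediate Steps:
W = 6 (W = 3 - 1*(-3) = 3 + 3 = 6)
y(I) = 32 (y(I) = 8*4 = 32)
C = -11 (C = 1 + 6*(-2) = 1 - 12 = -11)
m(K) = 2*K/(-11 + K) (m(K) = (K + K)/(K - 11) = (2*K)/(-11 + K) = 2*K/(-11 + K))
m(√(y(f(-3)) + 1))*(-3745) = (2*√(32 + 1)/(-11 + √(32 + 1)))*(-3745) = (2*√33/(-11 + √33))*(-3745) = -7490*√33/(-11 + √33)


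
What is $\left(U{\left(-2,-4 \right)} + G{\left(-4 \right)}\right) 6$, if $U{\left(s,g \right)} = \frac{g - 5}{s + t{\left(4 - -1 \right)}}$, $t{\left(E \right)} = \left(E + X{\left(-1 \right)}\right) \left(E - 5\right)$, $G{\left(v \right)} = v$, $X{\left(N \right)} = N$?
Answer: $3$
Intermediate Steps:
$t{\left(E \right)} = \left(-1 + E\right) \left(-5 + E\right)$ ($t{\left(E \right)} = \left(E - 1\right) \left(E - 5\right) = \left(-1 + E\right) \left(-5 + E\right)$)
$U{\left(s,g \right)} = \frac{-5 + g}{s}$ ($U{\left(s,g \right)} = \frac{g - 5}{s + \left(5 + \left(4 - -1\right)^{2} - 6 \left(4 - -1\right)\right)} = \frac{-5 + g}{s + \left(5 + \left(4 + 1\right)^{2} - 6 \left(4 + 1\right)\right)} = \frac{-5 + g}{s + \left(5 + 5^{2} - 30\right)} = \frac{-5 + g}{s + \left(5 + 25 - 30\right)} = \frac{-5 + g}{s + 0} = \frac{-5 + g}{s}$)
$\left(U{\left(-2,-4 \right)} + G{\left(-4 \right)}\right) 6 = \left(\frac{-5 - 4}{-2} - 4\right) 6 = \left(\left(- \frac{1}{2}\right) \left(-9\right) - 4\right) 6 = \left(\frac{9}{2} - 4\right) 6 = \frac{1}{2} \cdot 6 = 3$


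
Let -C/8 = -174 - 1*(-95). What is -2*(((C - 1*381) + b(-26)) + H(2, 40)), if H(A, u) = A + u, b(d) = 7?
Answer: -600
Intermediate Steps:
C = 632 (C = -8*(-174 - 1*(-95)) = -8*(-174 + 95) = -8*(-79) = 632)
-2*(((C - 1*381) + b(-26)) + H(2, 40)) = -2*(((632 - 1*381) + 7) + (2 + 40)) = -2*(((632 - 381) + 7) + 42) = -2*((251 + 7) + 42) = -2*(258 + 42) = -2*300 = -600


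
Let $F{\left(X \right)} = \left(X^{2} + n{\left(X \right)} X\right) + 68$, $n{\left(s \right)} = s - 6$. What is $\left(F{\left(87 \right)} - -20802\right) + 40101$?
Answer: $75587$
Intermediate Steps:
$n{\left(s \right)} = -6 + s$ ($n{\left(s \right)} = s - 6 = -6 + s$)
$F{\left(X \right)} = 68 + X^{2} + X \left(-6 + X\right)$ ($F{\left(X \right)} = \left(X^{2} + \left(-6 + X\right) X\right) + 68 = \left(X^{2} + X \left(-6 + X\right)\right) + 68 = 68 + X^{2} + X \left(-6 + X\right)$)
$\left(F{\left(87 \right)} - -20802\right) + 40101 = \left(\left(68 + 87^{2} + 87 \left(-6 + 87\right)\right) - -20802\right) + 40101 = \left(\left(68 + 7569 + 87 \cdot 81\right) + 20802\right) + 40101 = \left(\left(68 + 7569 + 7047\right) + 20802\right) + 40101 = \left(14684 + 20802\right) + 40101 = 35486 + 40101 = 75587$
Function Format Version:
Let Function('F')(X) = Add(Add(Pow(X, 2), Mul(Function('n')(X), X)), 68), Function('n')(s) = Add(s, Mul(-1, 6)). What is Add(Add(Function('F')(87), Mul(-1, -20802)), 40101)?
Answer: 75587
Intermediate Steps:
Function('n')(s) = Add(-6, s) (Function('n')(s) = Add(s, -6) = Add(-6, s))
Function('F')(X) = Add(68, Pow(X, 2), Mul(X, Add(-6, X))) (Function('F')(X) = Add(Add(Pow(X, 2), Mul(Add(-6, X), X)), 68) = Add(Add(Pow(X, 2), Mul(X, Add(-6, X))), 68) = Add(68, Pow(X, 2), Mul(X, Add(-6, X))))
Add(Add(Function('F')(87), Mul(-1, -20802)), 40101) = Add(Add(Add(68, Pow(87, 2), Mul(87, Add(-6, 87))), Mul(-1, -20802)), 40101) = Add(Add(Add(68, 7569, Mul(87, 81)), 20802), 40101) = Add(Add(Add(68, 7569, 7047), 20802), 40101) = Add(Add(14684, 20802), 40101) = Add(35486, 40101) = 75587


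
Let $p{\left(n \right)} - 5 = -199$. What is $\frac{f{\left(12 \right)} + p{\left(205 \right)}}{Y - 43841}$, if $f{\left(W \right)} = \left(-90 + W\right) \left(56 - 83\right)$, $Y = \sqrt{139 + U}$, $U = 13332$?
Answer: $- \frac{41911996}{961009905} - \frac{956 \sqrt{13471}}{961009905} \approx -0.043728$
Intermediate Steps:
$p{\left(n \right)} = -194$ ($p{\left(n \right)} = 5 - 199 = -194$)
$Y = \sqrt{13471}$ ($Y = \sqrt{139 + 13332} = \sqrt{13471} \approx 116.06$)
$f{\left(W \right)} = 2430 - 27 W$ ($f{\left(W \right)} = \left(-90 + W\right) \left(-27\right) = 2430 - 27 W$)
$\frac{f{\left(12 \right)} + p{\left(205 \right)}}{Y - 43841} = \frac{\left(2430 - 324\right) - 194}{\sqrt{13471} - 43841} = \frac{\left(2430 - 324\right) - 194}{-43841 + \sqrt{13471}} = \frac{2106 - 194}{-43841 + \sqrt{13471}} = \frac{1912}{-43841 + \sqrt{13471}}$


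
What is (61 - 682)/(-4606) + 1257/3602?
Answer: 2006646/4147703 ≈ 0.48380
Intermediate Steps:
(61 - 682)/(-4606) + 1257/3602 = -621*(-1/4606) + 1257*(1/3602) = 621/4606 + 1257/3602 = 2006646/4147703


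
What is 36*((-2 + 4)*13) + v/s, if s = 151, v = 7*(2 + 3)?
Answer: 141371/151 ≈ 936.23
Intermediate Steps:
v = 35 (v = 7*5 = 35)
36*((-2 + 4)*13) + v/s = 36*((-2 + 4)*13) + 35/151 = 36*(2*13) + 35*(1/151) = 36*26 + 35/151 = 936 + 35/151 = 141371/151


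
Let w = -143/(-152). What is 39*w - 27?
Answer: 1473/152 ≈ 9.6908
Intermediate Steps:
w = 143/152 (w = -143*(-1/152) = 143/152 ≈ 0.94079)
39*w - 27 = 39*(143/152) - 27 = 5577/152 - 27 = 1473/152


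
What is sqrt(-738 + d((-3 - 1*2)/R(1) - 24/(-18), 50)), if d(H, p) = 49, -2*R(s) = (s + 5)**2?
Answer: I*sqrt(689) ≈ 26.249*I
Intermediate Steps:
R(s) = -(5 + s)**2/2 (R(s) = -(s + 5)**2/2 = -(5 + s)**2/2)
sqrt(-738 + d((-3 - 1*2)/R(1) - 24/(-18), 50)) = sqrt(-738 + 49) = sqrt(-689) = I*sqrt(689)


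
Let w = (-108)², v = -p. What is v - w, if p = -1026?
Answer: -10638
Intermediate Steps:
v = 1026 (v = -1*(-1026) = 1026)
w = 11664
v - w = 1026 - 1*11664 = 1026 - 11664 = -10638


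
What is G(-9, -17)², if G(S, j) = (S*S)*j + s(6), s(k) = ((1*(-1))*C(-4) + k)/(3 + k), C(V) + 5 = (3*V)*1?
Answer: 153016900/81 ≈ 1.8891e+6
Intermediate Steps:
C(V) = -5 + 3*V (C(V) = -5 + (3*V)*1 = -5 + 3*V)
s(k) = (17 + k)/(3 + k) (s(k) = ((1*(-1))*(-5 + 3*(-4)) + k)/(3 + k) = (-(-5 - 12) + k)/(3 + k) = (-1*(-17) + k)/(3 + k) = (17 + k)/(3 + k))
G(S, j) = 23/9 + j*S² (G(S, j) = (S*S)*j + (17 + 6)/(3 + 6) = S²*j + 23/9 = j*S² + (⅑)*23 = j*S² + 23/9 = 23/9 + j*S²)
G(-9, -17)² = (23/9 - 17*(-9)²)² = (23/9 - 17*81)² = (23/9 - 1377)² = (-12370/9)² = 153016900/81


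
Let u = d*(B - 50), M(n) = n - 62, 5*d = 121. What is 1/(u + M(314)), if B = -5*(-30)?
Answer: 1/2672 ≈ 0.00037425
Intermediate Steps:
d = 121/5 (d = (⅕)*121 = 121/5 ≈ 24.200)
B = 150
M(n) = -62 + n
u = 2420 (u = 121*(150 - 50)/5 = (121/5)*100 = 2420)
1/(u + M(314)) = 1/(2420 + (-62 + 314)) = 1/(2420 + 252) = 1/2672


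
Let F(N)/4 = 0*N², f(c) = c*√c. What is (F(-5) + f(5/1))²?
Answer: 125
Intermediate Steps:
f(c) = c^(3/2)
F(N) = 0 (F(N) = 4*(0*N²) = 4*0 = 0)
(F(-5) + f(5/1))² = (0 + (5/1)^(3/2))² = (0 + (5*1)^(3/2))² = (0 + 5^(3/2))² = (0 + 5*√5)² = (5*√5)² = 125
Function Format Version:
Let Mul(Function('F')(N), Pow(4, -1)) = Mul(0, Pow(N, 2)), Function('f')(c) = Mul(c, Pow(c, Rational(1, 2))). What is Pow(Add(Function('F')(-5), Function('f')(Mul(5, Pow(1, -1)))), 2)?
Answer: 125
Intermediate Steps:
Function('f')(c) = Pow(c, Rational(3, 2))
Function('F')(N) = 0 (Function('F')(N) = Mul(4, Mul(0, Pow(N, 2))) = Mul(4, 0) = 0)
Pow(Add(Function('F')(-5), Function('f')(Mul(5, Pow(1, -1)))), 2) = Pow(Add(0, Pow(Mul(5, Pow(1, -1)), Rational(3, 2))), 2) = Pow(Add(0, Pow(Mul(5, 1), Rational(3, 2))), 2) = Pow(Add(0, Pow(5, Rational(3, 2))), 2) = Pow(Add(0, Mul(5, Pow(5, Rational(1, 2)))), 2) = Pow(Mul(5, Pow(5, Rational(1, 2))), 2) = 125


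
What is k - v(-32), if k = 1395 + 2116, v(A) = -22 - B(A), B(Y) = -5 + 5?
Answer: 3533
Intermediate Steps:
B(Y) = 0
v(A) = -22 (v(A) = -22 - 1*0 = -22 + 0 = -22)
k = 3511
k - v(-32) = 3511 - 1*(-22) = 3511 + 22 = 3533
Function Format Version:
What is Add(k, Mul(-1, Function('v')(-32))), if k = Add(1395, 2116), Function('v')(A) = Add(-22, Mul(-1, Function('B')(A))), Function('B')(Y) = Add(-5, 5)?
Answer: 3533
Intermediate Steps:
Function('B')(Y) = 0
Function('v')(A) = -22 (Function('v')(A) = Add(-22, Mul(-1, 0)) = Add(-22, 0) = -22)
k = 3511
Add(k, Mul(-1, Function('v')(-32))) = Add(3511, Mul(-1, -22)) = Add(3511, 22) = 3533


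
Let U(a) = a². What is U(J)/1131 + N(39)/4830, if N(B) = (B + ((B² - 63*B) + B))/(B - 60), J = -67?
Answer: 25349426/6373185 ≈ 3.9775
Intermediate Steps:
N(B) = (B² - 61*B)/(-60 + B) (N(B) = (B + (B² - 62*B))/(-60 + B) = (B² - 61*B)/(-60 + B))
U(J)/1131 + N(39)/4830 = (-67)²/1131 + (39*(-61 + 39)/(-60 + 39))/4830 = 4489*(1/1131) + (39*(-22)/(-21))*(1/4830) = 4489/1131 + (39*(-1/21)*(-22))*(1/4830) = 4489/1131 + (286/7)*(1/4830) = 4489/1131 + 143/16905 = 25349426/6373185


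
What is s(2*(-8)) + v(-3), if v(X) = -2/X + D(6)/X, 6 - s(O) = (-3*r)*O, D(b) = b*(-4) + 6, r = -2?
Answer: 326/3 ≈ 108.67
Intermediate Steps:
D(b) = 6 - 4*b (D(b) = -4*b + 6 = 6 - 4*b)
s(O) = 6 - 6*O (s(O) = 6 - (-3*(-2))*O = 6 - 6*O)
v(X) = -20/X (v(X) = -2/X + (6 - 4*6)/X = -2/X + (6 - 24)/X = -2/X - 18/X = -20/X)
s(2*(-8)) + v(-3) = (6 - 12*(-8)) - 20/(-3) = (6 - 6*(-16)) - 20*(-⅓) = (6 + 96) + 20/3 = 102 + 20/3 = 326/3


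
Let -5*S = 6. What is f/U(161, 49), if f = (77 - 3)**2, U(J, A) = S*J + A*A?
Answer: 27380/11039 ≈ 2.4803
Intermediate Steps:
S = -6/5 (S = -1/5*6 = -6/5 ≈ -1.2000)
U(J, A) = A**2 - 6*J/5 (U(J, A) = -6*J/5 + A*A = -6*J/5 + A**2 = A**2 - 6*J/5)
f = 5476 (f = 74**2 = 5476)
f/U(161, 49) = 5476/(49**2 - 6/5*161) = 5476/(2401 - 966/5) = 5476/(11039/5) = 5476*(5/11039) = 27380/11039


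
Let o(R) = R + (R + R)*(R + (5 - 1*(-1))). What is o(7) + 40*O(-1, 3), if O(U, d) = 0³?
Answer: 189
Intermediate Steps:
O(U, d) = 0
o(R) = R + 2*R*(6 + R) (o(R) = R + (2*R)*(R + (5 + 1)) = R + (2*R)*(R + 6) = R + (2*R)*(6 + R) = R + 2*R*(6 + R))
o(7) + 40*O(-1, 3) = 7*(13 + 2*7) + 40*0 = 7*(13 + 14) + 0 = 7*27 + 0 = 189 + 0 = 189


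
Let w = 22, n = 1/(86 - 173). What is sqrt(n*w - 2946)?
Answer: 2*I*sqrt(5575047)/87 ≈ 54.279*I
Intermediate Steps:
n = -1/87 (n = 1/(-87) = -1/87 ≈ -0.011494)
sqrt(n*w - 2946) = sqrt(-1/87*22 - 2946) = sqrt(-22/87 - 2946) = sqrt(-256324/87) = 2*I*sqrt(5575047)/87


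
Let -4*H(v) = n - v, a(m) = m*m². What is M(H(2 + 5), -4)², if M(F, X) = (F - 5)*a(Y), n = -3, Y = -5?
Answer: 390625/4 ≈ 97656.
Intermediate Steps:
a(m) = m³
H(v) = ¾ + v/4 (H(v) = -(-3 - v)/4 = ¾ + v/4)
M(F, X) = 625 - 125*F (M(F, X) = (F - 5)*(-5)³ = (-5 + F)*(-125) = 625 - 125*F)
M(H(2 + 5), -4)² = (625 - 125*(¾ + (2 + 5)/4))² = (625 - 125*(¾ + (¼)*7))² = (625 - 125*(¾ + 7/4))² = (625 - 125*5/2)² = (625 - 625/2)² = (625/2)² = 390625/4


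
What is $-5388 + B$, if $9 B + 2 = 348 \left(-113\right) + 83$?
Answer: $- \frac{29245}{3} \approx -9748.3$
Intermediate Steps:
$B = - \frac{13081}{3}$ ($B = - \frac{2}{9} + \frac{348 \left(-113\right) + 83}{9} = - \frac{2}{9} + \frac{-39324 + 83}{9} = - \frac{2}{9} + \frac{1}{9} \left(-39241\right) = - \frac{2}{9} - \frac{39241}{9} = - \frac{13081}{3} \approx -4360.3$)
$-5388 + B = -5388 - \frac{13081}{3} = - \frac{29245}{3}$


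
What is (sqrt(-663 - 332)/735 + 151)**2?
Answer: (110985 + I*sqrt(995))**2/540225 ≈ 22801.0 + 12.961*I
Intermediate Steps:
(sqrt(-663 - 332)/735 + 151)**2 = (sqrt(-995)*(1/735) + 151)**2 = ((I*sqrt(995))*(1/735) + 151)**2 = (I*sqrt(995)/735 + 151)**2 = (151 + I*sqrt(995)/735)**2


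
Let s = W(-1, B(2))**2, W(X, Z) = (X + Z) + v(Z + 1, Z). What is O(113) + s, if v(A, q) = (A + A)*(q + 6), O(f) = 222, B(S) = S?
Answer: 2623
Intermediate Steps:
v(A, q) = 2*A*(6 + q) (v(A, q) = (2*A)*(6 + q) = 2*A*(6 + q))
W(X, Z) = X + Z + 2*(1 + Z)*(6 + Z) (W(X, Z) = (X + Z) + 2*(Z + 1)*(6 + Z) = (X + Z) + 2*(1 + Z)*(6 + Z) = X + Z + 2*(1 + Z)*(6 + Z))
s = 2401 (s = (-1 + 2 + 2*(1 + 2)*(6 + 2))**2 = (-1 + 2 + 2*3*8)**2 = (-1 + 2 + 48)**2 = 49**2 = 2401)
O(113) + s = 222 + 2401 = 2623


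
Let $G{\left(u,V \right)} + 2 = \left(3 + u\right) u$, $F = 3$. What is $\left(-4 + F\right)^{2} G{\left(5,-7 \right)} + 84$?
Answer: $122$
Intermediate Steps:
$G{\left(u,V \right)} = -2 + u \left(3 + u\right)$ ($G{\left(u,V \right)} = -2 + \left(3 + u\right) u = -2 + u \left(3 + u\right)$)
$\left(-4 + F\right)^{2} G{\left(5,-7 \right)} + 84 = \left(-4 + 3\right)^{2} \left(-2 + 5^{2} + 3 \cdot 5\right) + 84 = \left(-1\right)^{2} \left(-2 + 25 + 15\right) + 84 = 1 \cdot 38 + 84 = 38 + 84 = 122$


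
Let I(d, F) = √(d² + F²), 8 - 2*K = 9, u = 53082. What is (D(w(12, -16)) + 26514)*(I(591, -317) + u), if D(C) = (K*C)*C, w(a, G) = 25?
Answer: 1390828023 + 52403*√449770/2 ≈ 1.4084e+9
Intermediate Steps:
K = -½ (K = 4 - ½*9 = 4 - 9/2 = -½ ≈ -0.50000)
D(C) = -C²/2 (D(C) = (-C/2)*C = -C²/2)
I(d, F) = √(F² + d²)
(D(w(12, -16)) + 26514)*(I(591, -317) + u) = (-½*25² + 26514)*(√((-317)² + 591²) + 53082) = (-½*625 + 26514)*(√(100489 + 349281) + 53082) = (-625/2 + 26514)*(√449770 + 53082) = 52403*(53082 + √449770)/2 = 1390828023 + 52403*√449770/2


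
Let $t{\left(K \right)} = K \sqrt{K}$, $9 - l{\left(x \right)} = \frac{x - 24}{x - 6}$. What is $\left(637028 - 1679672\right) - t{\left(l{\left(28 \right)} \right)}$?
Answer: $-1042644 - \frac{97 \sqrt{1067}}{121} \approx -1.0427 \cdot 10^{6}$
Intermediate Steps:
$l{\left(x \right)} = 9 - \frac{-24 + x}{-6 + x}$ ($l{\left(x \right)} = 9 - \frac{x - 24}{x - 6} = 9 - \frac{-24 + x}{-6 + x}$)
$t{\left(K \right)} = K^{\frac{3}{2}}$
$\left(637028 - 1679672\right) - t{\left(l{\left(28 \right)} \right)} = \left(637028 - 1679672\right) - \left(\frac{2 \left(-15 + 4 \cdot 28\right)}{-6 + 28}\right)^{\frac{3}{2}} = -1042644 - \left(\frac{2 \left(-15 + 112\right)}{22}\right)^{\frac{3}{2}} = -1042644 - \left(2 \cdot \frac{1}{22} \cdot 97\right)^{\frac{3}{2}} = -1042644 - \left(\frac{97}{11}\right)^{\frac{3}{2}} = -1042644 - \frac{97 \sqrt{1067}}{121}$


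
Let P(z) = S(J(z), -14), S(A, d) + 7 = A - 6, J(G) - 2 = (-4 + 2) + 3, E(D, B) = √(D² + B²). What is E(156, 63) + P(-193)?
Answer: -10 + 3*√3145 ≈ 158.24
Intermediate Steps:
E(D, B) = √(B² + D²)
J(G) = 3 (J(G) = 2 + ((-4 + 2) + 3) = 2 + (-2 + 3) = 2 + 1 = 3)
S(A, d) = -13 + A (S(A, d) = -7 + (A - 6) = -7 + (-6 + A) = -13 + A)
P(z) = -10 (P(z) = -13 + 3 = -10)
E(156, 63) + P(-193) = √(63² + 156²) - 10 = √(3969 + 24336) - 10 = √28305 - 10 = 3*√3145 - 10 = -10 + 3*√3145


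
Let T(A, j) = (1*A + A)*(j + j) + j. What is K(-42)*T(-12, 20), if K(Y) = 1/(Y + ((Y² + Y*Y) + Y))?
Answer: -235/861 ≈ -0.27294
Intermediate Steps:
T(A, j) = j + 4*A*j (T(A, j) = (A + A)*(2*j) + j = (2*A)*(2*j) + j = 4*A*j + j = j + 4*A*j)
K(Y) = 1/(2*Y + 2*Y²) (K(Y) = 1/(Y + ((Y² + Y²) + Y)) = 1/(Y + (2*Y² + Y)) = 1/(Y + (Y + 2*Y²)) = 1/(2*Y + 2*Y²))
K(-42)*T(-12, 20) = ((½)/(-42*(1 - 42)))*(20*(1 + 4*(-12))) = ((½)*(-1/42)/(-41))*(20*(1 - 48)) = ((½)*(-1/42)*(-1/41))*(20*(-47)) = (1/3444)*(-940) = -235/861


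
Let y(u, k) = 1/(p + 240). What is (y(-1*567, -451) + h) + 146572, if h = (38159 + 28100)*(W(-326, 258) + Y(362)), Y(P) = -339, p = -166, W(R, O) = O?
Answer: -386310117/74 ≈ -5.2204e+6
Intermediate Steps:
y(u, k) = 1/74 (y(u, k) = 1/(-166 + 240) = 1/74)
h = -5366979 (h = (38159 + 28100)*(258 - 339) = 66259*(-81) = -5366979)
(y(-1*567, -451) + h) + 146572 = (1/74 - 5366979) + 146572 = -397156445/74 + 146572 = -386310117/74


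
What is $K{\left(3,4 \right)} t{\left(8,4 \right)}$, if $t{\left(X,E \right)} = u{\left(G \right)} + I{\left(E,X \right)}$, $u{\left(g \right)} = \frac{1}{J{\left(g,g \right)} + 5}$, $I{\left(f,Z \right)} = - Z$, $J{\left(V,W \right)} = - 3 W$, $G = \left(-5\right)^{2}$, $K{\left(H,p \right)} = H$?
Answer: $- \frac{1683}{70} \approx -24.043$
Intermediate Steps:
$G = 25$
$u{\left(g \right)} = \frac{1}{5 - 3 g}$ ($u{\left(g \right)} = \frac{1}{- 3 g + 5} = \frac{1}{5 - 3 g}$)
$t{\left(X,E \right)} = - \frac{1}{70} - X$ ($t{\left(X,E \right)} = - \frac{1}{-5 + 3 \cdot 25} - X = - \frac{1}{-5 + 75} - X = - \frac{1}{70} - X$)
$K{\left(3,4 \right)} t{\left(8,4 \right)} = 3 \left(- \frac{1}{70} - 8\right) = 3 \left(- \frac{561}{70}\right) = - \frac{1683}{70}$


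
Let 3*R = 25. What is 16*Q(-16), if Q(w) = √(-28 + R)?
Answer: 16*I*√177/3 ≈ 70.955*I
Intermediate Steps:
R = 25/3 (R = (⅓)*25 = 25/3 ≈ 8.3333)
Q(w) = I*√177/3 (Q(w) = √(-28 + 25/3) = √(-59/3) = I*√177/3)
16*Q(-16) = 16*(I*√177/3) = 16*I*√177/3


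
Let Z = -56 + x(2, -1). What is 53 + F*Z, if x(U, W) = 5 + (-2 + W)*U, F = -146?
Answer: 8375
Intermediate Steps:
x(U, W) = 5 + U*(-2 + W)
Z = -57 (Z = -56 + (5 - 2*2 + 2*(-1)) = -56 + (5 - 4 - 2) = -56 - 1 = -57)
53 + F*Z = 53 - 146*(-57) = 53 + 8322 = 8375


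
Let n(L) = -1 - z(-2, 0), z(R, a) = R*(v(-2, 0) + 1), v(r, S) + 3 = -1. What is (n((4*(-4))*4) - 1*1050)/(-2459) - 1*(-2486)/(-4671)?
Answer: -1175827/11485989 ≈ -0.10237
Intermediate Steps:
v(r, S) = -4 (v(r, S) = -3 - 1 = -4)
z(R, a) = -3*R (z(R, a) = R*(-4 + 1) = R*(-3) = -3*R)
n(L) = -7 (n(L) = -1 - (-3)*(-2) = -1 - 1*6 = -1 - 6 = -7)
(n((4*(-4))*4) - 1*1050)/(-2459) - 1*(-2486)/(-4671) = (-7 - 1*1050)/(-2459) - 1*(-2486)/(-4671) = (-7 - 1050)*(-1/2459) + 2486*(-1/4671) = -1057*(-1/2459) - 2486/4671 = 1057/2459 - 2486/4671 = -1175827/11485989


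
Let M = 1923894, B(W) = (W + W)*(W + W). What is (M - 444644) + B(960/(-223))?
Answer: 73565309650/49729 ≈ 1.4793e+6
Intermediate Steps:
B(W) = 4*W² (B(W) = (2*W)*(2*W) = 4*W²)
(M - 444644) + B(960/(-223)) = (1923894 - 444644) + 4*(960/(-223))² = 1479250 + 4*(960*(-1/223))² = 1479250 + 4*(-960/223)² = 1479250 + 4*(921600/49729) = 1479250 + 3686400/49729 = 73565309650/49729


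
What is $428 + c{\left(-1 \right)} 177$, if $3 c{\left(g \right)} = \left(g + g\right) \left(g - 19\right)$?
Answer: $2788$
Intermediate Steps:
$c{\left(g \right)} = \frac{2 g \left(-19 + g\right)}{3}$ ($c{\left(g \right)} = \frac{\left(g + g\right) \left(g - 19\right)}{3} = \frac{2 g \left(-19 + g\right)}{3}$)
$428 + c{\left(-1 \right)} 177 = 428 + \frac{2}{3} \left(-1\right) \left(-19 - 1\right) 177 = 428 + \frac{2}{3} \left(-1\right) \left(-20\right) 177 = 428 + \frac{40}{3} \cdot 177 = 428 + 2360 = 2788$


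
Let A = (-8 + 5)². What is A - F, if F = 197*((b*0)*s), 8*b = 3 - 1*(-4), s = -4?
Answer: 9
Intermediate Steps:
b = 7/8 (b = (3 - 1*(-4))/8 = (3 + 4)/8 = (⅛)*7 = 7/8 ≈ 0.87500)
A = 9 (A = (-3)² = 9)
F = 0 (F = 197*(((7/8)*0)*(-4)) = 197*(0*(-4)) = 197*0 = 0)
A - F = 9 - 1*0 = 9 + 0 = 9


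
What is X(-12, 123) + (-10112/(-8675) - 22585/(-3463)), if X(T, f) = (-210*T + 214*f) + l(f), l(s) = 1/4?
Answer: 3466784468649/120166100 ≈ 28850.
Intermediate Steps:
l(s) = ¼
X(T, f) = ¼ - 210*T + 214*f (X(T, f) = (-210*T + 214*f) + ¼ = ¼ - 210*T + 214*f)
X(-12, 123) + (-10112/(-8675) - 22585/(-3463)) = (¼ - 210*(-12) + 214*123) + (-10112/(-8675) - 22585/(-3463)) = (¼ + 2520 + 26322) + (-10112*(-1/8675) - 22585*(-1/3463)) = 115369/4 + (10112/8675 + 22585/3463) = 115369/4 + 230942731/30041525 = 3466784468649/120166100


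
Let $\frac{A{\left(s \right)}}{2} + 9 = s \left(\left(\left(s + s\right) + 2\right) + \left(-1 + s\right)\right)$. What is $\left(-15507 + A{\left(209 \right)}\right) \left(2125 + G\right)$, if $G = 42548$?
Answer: $11033292867$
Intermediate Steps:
$A{\left(s \right)} = -18 + 2 s \left(1 + 3 s\right)$ ($A{\left(s \right)} = -18 + 2 s \left(\left(\left(s + s\right) + 2\right) + \left(-1 + s\right)\right) = -18 + 2 s \left(\left(2 s + 2\right) + \left(-1 + s\right)\right) = -18 + 2 s \left(\left(2 + 2 s\right) + \left(-1 + s\right)\right) = -18 + 2 s \left(1 + 3 s\right)$)
$\left(-15507 + A{\left(209 \right)}\right) \left(2125 + G\right) = \left(-15507 + \left(-18 + 2 \cdot 209 + 6 \cdot 209^{2}\right)\right) \left(2125 + 42548\right) = \left(-15507 + \left(-18 + 418 + 6 \cdot 43681\right)\right) 44673 = \left(-15507 + \left(-18 + 418 + 262086\right)\right) 44673 = \left(-15507 + 262486\right) 44673 = 246979 \cdot 44673 = 11033292867$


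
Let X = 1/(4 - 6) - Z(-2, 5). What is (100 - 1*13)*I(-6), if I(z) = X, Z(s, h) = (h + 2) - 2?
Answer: -957/2 ≈ -478.50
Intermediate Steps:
Z(s, h) = h (Z(s, h) = (2 + h) - 2 = h)
X = -11/2 (X = 1/(4 - 6) - 1*5 = 1/(-2) - 5 = -1/2 - 5 = -11/2 ≈ -5.5000)
I(z) = -11/2
(100 - 1*13)*I(-6) = (100 - 1*13)*(-11/2) = (100 - 13)*(-11/2) = 87*(-11/2) = -957/2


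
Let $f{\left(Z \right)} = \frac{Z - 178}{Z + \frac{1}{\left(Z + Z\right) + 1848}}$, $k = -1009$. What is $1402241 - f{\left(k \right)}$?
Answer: $\frac{240527599181}{171531} \approx 1.4022 \cdot 10^{6}$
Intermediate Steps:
$f{\left(Z \right)} = \frac{-178 + Z}{Z + \frac{1}{1848 + 2 Z}}$ ($f{\left(Z \right)} = \frac{-178 + Z}{Z + \frac{1}{2 Z + 1848}} = \frac{-178 + Z}{Z + \frac{1}{1848 + 2 Z}}$)
$1402241 - f{\left(k \right)} = 1402241 - \frac{2 \left(-164472 + \left(-1009\right)^{2} + 746 \left(-1009\right)\right)}{1 + 2 \left(-1009\right)^{2} + 1848 \left(-1009\right)} = 1402241 - \frac{2 \left(-164472 + 1018081 - 752714\right)}{1 + 2 \cdot 1018081 - 1864632} = 1402241 - 2 \frac{1}{1 + 2036162 - 1864632} \cdot 100895 = 1402241 - 2 \cdot \frac{1}{171531} \cdot 100895 = 1402241 - \frac{201790}{171531} = \frac{240527599181}{171531}$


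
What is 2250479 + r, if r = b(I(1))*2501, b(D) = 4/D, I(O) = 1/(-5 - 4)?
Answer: 2160443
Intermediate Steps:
I(O) = -⅑ (I(O) = 1/(-9) = -⅑)
r = -90036 (r = (4/(-⅑))*2501 = (4*(-9))*2501 = -36*2501 = -90036)
2250479 + r = 2250479 - 90036 = 2160443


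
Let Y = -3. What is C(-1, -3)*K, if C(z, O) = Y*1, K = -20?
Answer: 60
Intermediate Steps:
C(z, O) = -3 (C(z, O) = -3*1 = -3)
C(-1, -3)*K = -3*(-20) = 60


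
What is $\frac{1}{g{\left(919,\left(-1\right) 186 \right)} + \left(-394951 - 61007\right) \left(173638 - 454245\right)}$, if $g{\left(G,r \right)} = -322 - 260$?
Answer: $\frac{1}{127945005924} \approx 7.8159 \cdot 10^{-12}$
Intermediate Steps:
$g{\left(G,r \right)} = -582$
$\frac{1}{g{\left(919,\left(-1\right) 186 \right)} + \left(-394951 - 61007\right) \left(173638 - 454245\right)} = \frac{1}{-582 + \left(-394951 - 61007\right) \left(173638 - 454245\right)} = \frac{1}{-582 - -127945006506} = \frac{1}{-582 + 127945006506} = \frac{1}{127945005924}$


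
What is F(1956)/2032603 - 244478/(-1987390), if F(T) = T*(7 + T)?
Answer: 4063882503577/2019787438085 ≈ 2.0120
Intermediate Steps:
F(1956)/2032603 - 244478/(-1987390) = (1956*(7 + 1956))/2032603 - 244478/(-1987390) = (1956*1963)*(1/2032603) - 244478*(-1/1987390) = 3839628*(1/2032603) + 122239/993695 = 3839628/2032603 + 122239/993695 = 4063882503577/2019787438085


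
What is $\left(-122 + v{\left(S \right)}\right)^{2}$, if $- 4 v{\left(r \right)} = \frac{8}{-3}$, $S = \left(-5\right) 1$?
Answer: $\frac{132496}{9} \approx 14722.0$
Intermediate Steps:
$S = -5$
$v{\left(r \right)} = \frac{2}{3}$ ($v{\left(r \right)} = - \frac{8 \frac{1}{-3}}{4} = - \frac{8 \left(- \frac{1}{3}\right)}{4} = \left(- \frac{1}{4}\right) \left(- \frac{8}{3}\right) = \frac{2}{3}$)
$\left(-122 + v{\left(S \right)}\right)^{2} = \left(-122 + \frac{2}{3}\right)^{2} = \left(- \frac{364}{3}\right)^{2} = \frac{132496}{9}$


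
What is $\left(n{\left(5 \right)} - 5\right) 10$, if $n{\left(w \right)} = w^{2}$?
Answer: $200$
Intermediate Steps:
$\left(n{\left(5 \right)} - 5\right) 10 = \left(5^{2} - 5\right) 10 = \left(25 - 5\right) 10 = 20 \cdot 10 = 200$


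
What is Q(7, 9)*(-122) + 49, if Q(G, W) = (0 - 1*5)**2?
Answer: -3001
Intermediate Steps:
Q(G, W) = 25 (Q(G, W) = (0 - 5)**2 = (-5)**2 = 25)
Q(7, 9)*(-122) + 49 = 25*(-122) + 49 = -3050 + 49 = -3001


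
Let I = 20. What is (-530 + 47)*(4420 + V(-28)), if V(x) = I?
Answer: -2144520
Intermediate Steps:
V(x) = 20
(-530 + 47)*(4420 + V(-28)) = (-530 + 47)*(4420 + 20) = -483*4440 = -2144520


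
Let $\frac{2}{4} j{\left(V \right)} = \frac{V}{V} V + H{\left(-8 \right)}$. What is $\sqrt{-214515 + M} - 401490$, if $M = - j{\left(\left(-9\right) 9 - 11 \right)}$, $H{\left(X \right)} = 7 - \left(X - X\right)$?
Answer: $-401490 + i \sqrt{214345} \approx -4.0149 \cdot 10^{5} + 462.97 i$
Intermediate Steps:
$H{\left(X \right)} = 7$ ($H{\left(X \right)} = 7 - 0 = 7 + 0 = 7$)
$j{\left(V \right)} = 14 + 2 V$ ($j{\left(V \right)} = 2 \left(\frac{V}{V} V + 7\right) = 2 \left(1 V + 7\right) = 2 \left(V + 7\right) = 2 \left(7 + V\right) = 14 + 2 V$)
$M = 170$ ($M = - (14 + 2 \left(\left(-9\right) 9 - 11\right)) = - (14 + 2 \left(-81 - 11\right)) = - (14 + 2 \left(-92\right)) = - (14 - 184) = \left(-1\right) \left(-170\right) = 170$)
$\sqrt{-214515 + M} - 401490 = \sqrt{-214515 + 170} - 401490 = \sqrt{-214345} - 401490 = i \sqrt{214345} - 401490 = -401490 + i \sqrt{214345}$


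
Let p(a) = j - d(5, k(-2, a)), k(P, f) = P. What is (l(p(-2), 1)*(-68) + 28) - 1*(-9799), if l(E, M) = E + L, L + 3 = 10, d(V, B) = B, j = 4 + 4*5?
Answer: 7583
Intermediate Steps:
j = 24 (j = 4 + 20 = 24)
L = 7 (L = -3 + 10 = 7)
p(a) = 26 (p(a) = 24 - 1*(-2) = 24 + 2 = 26)
l(E, M) = 7 + E (l(E, M) = E + 7 = 7 + E)
(l(p(-2), 1)*(-68) + 28) - 1*(-9799) = ((7 + 26)*(-68) + 28) - 1*(-9799) = (33*(-68) + 28) + 9799 = (-2244 + 28) + 9799 = -2216 + 9799 = 7583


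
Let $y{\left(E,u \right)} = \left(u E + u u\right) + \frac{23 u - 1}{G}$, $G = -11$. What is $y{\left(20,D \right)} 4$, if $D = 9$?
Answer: $\frac{10660}{11} \approx 969.09$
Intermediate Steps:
$y{\left(E,u \right)} = \frac{1}{11} + u^{2} - \frac{23 u}{11} + E u$ ($y{\left(E,u \right)} = \left(u E + u u\right) + \frac{23 u - 1}{-11} = \left(E u + u^{2}\right) + \left(-1 + 23 u\right) \left(- \frac{1}{11}\right) = \left(u^{2} + E u\right) - \left(- \frac{1}{11} + \frac{23 u}{11}\right) = \frac{1}{11} + u^{2} - \frac{23 u}{11} + E u$)
$y{\left(20,D \right)} 4 = \left(\frac{1}{11} - \frac{207}{11} + 9 \left(20 + 9\right)\right) 4 = \left(\frac{1}{11} - \frac{207}{11} + 9 \cdot 29\right) 4 = \left(\frac{1}{11} - \frac{207}{11} + 261\right) 4 = \frac{2665}{11} \cdot 4 = \frac{10660}{11}$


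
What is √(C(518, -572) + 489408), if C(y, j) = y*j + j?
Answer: 2*√48135 ≈ 438.79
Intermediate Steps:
C(y, j) = j + j*y (C(y, j) = j*y + j = j + j*y)
√(C(518, -572) + 489408) = √(-572*(1 + 518) + 489408) = √(-572*519 + 489408) = √(-296868 + 489408) = √192540 = 2*√48135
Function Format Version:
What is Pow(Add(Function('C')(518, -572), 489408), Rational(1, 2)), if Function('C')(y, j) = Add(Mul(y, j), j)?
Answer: Mul(2, Pow(48135, Rational(1, 2))) ≈ 438.79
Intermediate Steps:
Function('C')(y, j) = Add(j, Mul(j, y)) (Function('C')(y, j) = Add(Mul(j, y), j) = Add(j, Mul(j, y)))
Pow(Add(Function('C')(518, -572), 489408), Rational(1, 2)) = Pow(Add(Mul(-572, Add(1, 518)), 489408), Rational(1, 2)) = Pow(Add(Mul(-572, 519), 489408), Rational(1, 2)) = Pow(Add(-296868, 489408), Rational(1, 2)) = Pow(192540, Rational(1, 2)) = Mul(2, Pow(48135, Rational(1, 2)))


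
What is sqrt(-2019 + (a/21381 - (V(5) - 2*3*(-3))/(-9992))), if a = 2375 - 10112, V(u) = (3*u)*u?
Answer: I*sqrt(2560180146480987238)/35606492 ≈ 44.937*I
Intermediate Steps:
V(u) = 3*u**2
a = -7737
sqrt(-2019 + (a/21381 - (V(5) - 2*3*(-3))/(-9992))) = sqrt(-2019 + (-7737/21381 - (3*5**2 - 2*3*(-3))/(-9992))) = sqrt(-2019 + (-7737*1/21381 - (3*25 - 6*(-3))*(-1/9992))) = sqrt(-2019 + (-2579/7127 - (75 + 18)*(-1/9992))) = sqrt(-2019 + (-2579/7127 - 1*93*(-1/9992))) = sqrt(-2019 + (-2579/7127 - 93*(-1/9992))) = sqrt(-2019 + (-2579/7127 + 93/9992)) = sqrt(-2019 - 25106557/71212984) = sqrt(-143804121253/71212984) = I*sqrt(2560180146480987238)/35606492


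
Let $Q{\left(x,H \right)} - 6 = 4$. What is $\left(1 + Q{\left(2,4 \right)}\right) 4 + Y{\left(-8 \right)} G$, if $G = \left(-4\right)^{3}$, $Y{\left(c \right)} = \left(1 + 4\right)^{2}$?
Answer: $-1556$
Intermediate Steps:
$Y{\left(c \right)} = 25$ ($Y{\left(c \right)} = 5^{2} = 25$)
$Q{\left(x,H \right)} = 10$ ($Q{\left(x,H \right)} = 6 + 4 = 10$)
$G = -64$
$\left(1 + Q{\left(2,4 \right)}\right) 4 + Y{\left(-8 \right)} G = \left(1 + 10\right) 4 + 25 \left(-64\right) = 11 \cdot 4 - 1600 = 44 - 1600 = -1556$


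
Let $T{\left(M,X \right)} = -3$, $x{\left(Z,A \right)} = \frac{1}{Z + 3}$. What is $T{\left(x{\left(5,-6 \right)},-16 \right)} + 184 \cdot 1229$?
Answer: $226133$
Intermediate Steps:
$x{\left(Z,A \right)} = \frac{1}{3 + Z}$
$T{\left(x{\left(5,-6 \right)},-16 \right)} + 184 \cdot 1229 = -3 + 184 \cdot 1229 = -3 + 226136 = 226133$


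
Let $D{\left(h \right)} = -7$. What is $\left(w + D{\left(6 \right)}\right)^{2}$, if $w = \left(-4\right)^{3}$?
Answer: $5041$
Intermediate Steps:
$w = -64$
$\left(w + D{\left(6 \right)}\right)^{2} = \left(-64 - 7\right)^{2} = \left(-71\right)^{2} = 5041$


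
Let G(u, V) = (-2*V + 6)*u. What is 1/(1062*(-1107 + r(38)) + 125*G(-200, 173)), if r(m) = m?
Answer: 1/7364722 ≈ 1.3578e-7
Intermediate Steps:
G(u, V) = u*(6 - 2*V) (G(u, V) = (6 - 2*V)*u = u*(6 - 2*V))
1/(1062*(-1107 + r(38)) + 125*G(-200, 173)) = 1/(1062*(-1107 + 38) + 125*(2*(-200)*(3 - 1*173))) = 1/(1062*(-1069) + 125*(2*(-200)*(3 - 173))) = 1/(-1135278 + 125*(2*(-200)*(-170))) = 1/(-1135278 + 125*68000) = 1/(-1135278 + 8500000) = 1/7364722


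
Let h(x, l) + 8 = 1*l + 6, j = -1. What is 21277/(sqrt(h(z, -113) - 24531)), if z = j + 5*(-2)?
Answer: -21277*I*sqrt(24646)/24646 ≈ -135.53*I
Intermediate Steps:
z = -11 (z = -1 + 5*(-2) = -1 - 10 = -11)
h(x, l) = -2 + l (h(x, l) = -8 + (1*l + 6) = -8 + (l + 6) = -8 + (6 + l) = -2 + l)
21277/(sqrt(h(z, -113) - 24531)) = 21277/(sqrt((-2 - 113) - 24531)) = 21277/(sqrt(-115 - 24531)) = 21277/(sqrt(-24646)) = 21277/((I*sqrt(24646))) = 21277*(-I*sqrt(24646)/24646) = -21277*I*sqrt(24646)/24646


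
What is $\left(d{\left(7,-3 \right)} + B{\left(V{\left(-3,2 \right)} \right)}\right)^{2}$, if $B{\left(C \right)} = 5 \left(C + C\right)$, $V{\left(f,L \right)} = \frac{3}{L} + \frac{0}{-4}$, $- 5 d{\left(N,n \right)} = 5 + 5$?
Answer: $169$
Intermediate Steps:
$d{\left(N,n \right)} = -2$ ($d{\left(N,n \right)} = - \frac{5 + 5}{5} = \left(- \frac{1}{5}\right) 10 = -2$)
$V{\left(f,L \right)} = \frac{3}{L}$ ($V{\left(f,L \right)} = \frac{3}{L} + 0 \left(- \frac{1}{4}\right) = \frac{3}{L} + 0 = \frac{3}{L}$)
$B{\left(C \right)} = 10 C$ ($B{\left(C \right)} = 5 \cdot 2 C = 10 C$)
$\left(d{\left(7,-3 \right)} + B{\left(V{\left(-3,2 \right)} \right)}\right)^{2} = \left(-2 + 10 \cdot \frac{3}{2}\right)^{2} = \left(-2 + 15\right)^{2} = 13^{2} = 169$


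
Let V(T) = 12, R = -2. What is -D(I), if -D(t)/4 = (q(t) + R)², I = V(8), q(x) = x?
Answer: 400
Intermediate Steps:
I = 12
D(t) = -4*(-2 + t)² (D(t) = -4*(t - 2)² = -4*(-2 + t)²)
-D(I) = -(-4)*(-2 + 12)² = -(-4)*10² = -(-4)*100 = -1*(-400) = 400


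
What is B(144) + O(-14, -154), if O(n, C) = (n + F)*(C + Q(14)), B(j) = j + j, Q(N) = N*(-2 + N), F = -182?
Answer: -2456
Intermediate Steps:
B(j) = 2*j
O(n, C) = (-182 + n)*(168 + C) (O(n, C) = (n - 182)*(C + 14*(-2 + 14)) = (-182 + n)*(C + 14*12) = (-182 + n)*(C + 168) = (-182 + n)*(168 + C))
B(144) + O(-14, -154) = 2*144 + (-30576 - 182*(-154) + 168*(-14) - 154*(-14)) = 288 + (-30576 + 28028 - 2352 + 2156) = 288 - 2744 = -2456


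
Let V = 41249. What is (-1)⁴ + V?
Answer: 41250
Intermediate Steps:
(-1)⁴ + V = (-1)⁴ + 41249 = 1 + 41249 = 41250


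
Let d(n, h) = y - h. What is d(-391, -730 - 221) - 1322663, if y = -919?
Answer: -1322631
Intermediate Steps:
d(n, h) = -919 - h
d(-391, -730 - 221) - 1322663 = (-919 - (-730 - 221)) - 1322663 = (-919 - 1*(-951)) - 1322663 = (-919 + 951) - 1322663 = 32 - 1322663 = -1322631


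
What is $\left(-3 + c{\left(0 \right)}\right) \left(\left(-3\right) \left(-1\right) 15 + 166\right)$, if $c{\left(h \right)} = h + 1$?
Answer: $-422$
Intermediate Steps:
$c{\left(h \right)} = 1 + h$
$\left(-3 + c{\left(0 \right)}\right) \left(\left(-3\right) \left(-1\right) 15 + 166\right) = \left(-3 + \left(1 + 0\right)\right) \left(\left(-3\right) \left(-1\right) 15 + 166\right) = \left(-3 + 1\right) \left(3 \cdot 15 + 166\right) = - 2 \left(45 + 166\right) = \left(-2\right) 211 = -422$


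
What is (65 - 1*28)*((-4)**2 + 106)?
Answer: 4514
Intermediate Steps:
(65 - 1*28)*((-4)**2 + 106) = (65 - 28)*(16 + 106) = 37*122 = 4514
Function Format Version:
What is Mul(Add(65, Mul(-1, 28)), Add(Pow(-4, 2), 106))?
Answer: 4514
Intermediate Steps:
Mul(Add(65, Mul(-1, 28)), Add(Pow(-4, 2), 106)) = Mul(Add(65, -28), Add(16, 106)) = Mul(37, 122) = 4514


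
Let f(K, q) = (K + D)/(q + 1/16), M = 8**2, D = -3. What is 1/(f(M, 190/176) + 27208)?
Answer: 201/5479544 ≈ 3.6682e-5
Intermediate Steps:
M = 64
f(K, q) = (-3 + K)/(1/16 + q) (f(K, q) = (K - 3)/(q + 1/16) = (-3 + K)/(q + 1/16) = (-3 + K)/(1/16 + q))
1/(f(M, 190/176) + 27208) = 1/(16*(-3 + 64)/(1 + 16*(190/176)) + 27208) = 1/(16*61/(1 + 16*(190*(1/176))) + 27208) = 1/(16*61/(1 + 16*(95/88)) + 27208) = 1/(16*61/(1 + 190/11) + 27208) = 1/(16*61/(201/11) + 27208) = 1/(16*(11/201)*61 + 27208) = 1/(10736/201 + 27208) = 1/(5479544/201) = 201/5479544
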